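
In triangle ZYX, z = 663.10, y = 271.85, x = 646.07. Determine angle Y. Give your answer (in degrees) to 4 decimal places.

∠Y ≈ 23.9237°

By the law of cosines, cos Y = (x² + z² − y²) / (2·x·z) ≈ 0.91409, so ∠Y ≈ 23.92°.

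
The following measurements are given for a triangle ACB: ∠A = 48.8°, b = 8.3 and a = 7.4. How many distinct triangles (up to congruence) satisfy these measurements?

2

b·sin A = 8.3·sin(48.8°) ≈ 6.245.
Since b sin A < a < b (6.245 < 7.4 < 8.3), two triangles exist.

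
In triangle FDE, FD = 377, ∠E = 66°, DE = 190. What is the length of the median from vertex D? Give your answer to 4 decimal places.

216.0779

Law of sines: sin F = DE·sin E/FD ≈ 0.46041.
Since FD ≥ DE, only the acute value applies: ∠F ≈ 27.41°.
Then ∠D = 180° − ∠E − ∠F ≈ 86.59°.
Law of sines gives EF = FD·sin D/sin E ≈ 411.95.
Median from D: ½√(2·FD² + 2·DE² − EF²) ≈ 216.08.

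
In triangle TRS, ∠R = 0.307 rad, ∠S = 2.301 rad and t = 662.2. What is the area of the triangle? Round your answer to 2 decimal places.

area ≈ 97055.49

The third angle is ∠T = π − ∠R − ∠S = 0.534 rad.
Law of sines: r = t·sin R/sin T ≈ 393.44.
Law of sines: s = t·sin S/sin T ≈ 969.99.
Area = ½·t·r·sin S ≈ 97055.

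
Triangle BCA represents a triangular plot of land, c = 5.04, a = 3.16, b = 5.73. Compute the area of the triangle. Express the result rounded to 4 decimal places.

7.9376

Semiperimeter s = (5.73 + 5.04 + 3.16)/2 = 6.965.
Heron's formula: area = √(6.965·1.235·1.925·3.805) ≈ 7.9376.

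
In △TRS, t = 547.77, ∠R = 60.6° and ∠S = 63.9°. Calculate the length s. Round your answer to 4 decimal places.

596.8899

The third angle is ∠T = 180° − ∠R − ∠S = 55.50°.
Law of sines: s = t·sin S/sin T ≈ 596.89.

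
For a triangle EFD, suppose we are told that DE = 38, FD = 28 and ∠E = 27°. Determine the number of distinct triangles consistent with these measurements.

DE·sin E = 38·sin(27°) ≈ 17.25.
Since DE sin E < FD < DE (17.25 < 28 < 38), two triangles exist.

2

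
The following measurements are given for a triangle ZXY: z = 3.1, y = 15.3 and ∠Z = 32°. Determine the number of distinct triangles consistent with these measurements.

0

y·sin Z = 15.3·sin(32°) ≈ 8.108.
Since z = 3.1 < 8.108 = y sin Z, no triangle exists.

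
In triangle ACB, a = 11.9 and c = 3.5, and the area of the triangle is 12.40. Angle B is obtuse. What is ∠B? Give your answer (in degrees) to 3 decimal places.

From area = ½·a·c·sin B, we get sin B = 2·area/(a·c) ≈ 0.59544.
Taking the obtuse solution, ∠B ≈ 143.46°.

143.456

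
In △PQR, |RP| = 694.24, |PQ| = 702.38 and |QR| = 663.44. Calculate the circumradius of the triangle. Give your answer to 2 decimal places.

396.80

By the law of cosines, cos P = (|RP|² + |PQ|² − |QR|²) / (2·|RP|·|PQ|) ≈ 0.54874, so ∠P ≈ 56.72°.
Circumradius = |QR|/(2 sin P) ≈ 396.8.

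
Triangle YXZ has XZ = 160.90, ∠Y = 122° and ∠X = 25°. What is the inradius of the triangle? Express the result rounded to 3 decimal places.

The third angle is ∠Z = 180° − ∠Y − ∠X = 33.00°.
Law of sines: ZY = XZ·sin X/sin Y ≈ 80.183.
Law of sines: YX = XZ·sin Z/sin Y ≈ 103.33.
Area = ½·XZ·ZY·sin Z ≈ 3513.3.
Semiperimeter s = (160.9+80.183+103.33)/2 = 172.21.
Inradius = area/s = 3513.3/172.21 ≈ 20.402.

r ≈ 20.402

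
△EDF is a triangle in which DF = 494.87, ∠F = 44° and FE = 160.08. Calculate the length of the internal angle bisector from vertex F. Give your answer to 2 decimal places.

By the law of cosines, ED² = DF² + FE² − 2·DF·FE·cos F = 1.5655e+05, so ED ≈ 395.67.
The bisector from F has length 2·DF·FE·cos(∠F/2)/(DF+FE) ≈ 224.29.

t_F ≈ 224.29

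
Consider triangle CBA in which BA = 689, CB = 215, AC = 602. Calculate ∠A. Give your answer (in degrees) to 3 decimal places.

∠A ≈ 17.560°

By the law of cosines, cos A = (BA² + AC² − CB²) / (2·BA·AC) ≈ 0.95340, so ∠A ≈ 17.56°.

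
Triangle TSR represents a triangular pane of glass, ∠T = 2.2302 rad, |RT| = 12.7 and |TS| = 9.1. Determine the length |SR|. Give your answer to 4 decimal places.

19.6394

By the law of cosines, |SR|² = |RT|² + |TS|² − 2·|RT|·|TS|·cos T = 385.71, so |SR| ≈ 19.639.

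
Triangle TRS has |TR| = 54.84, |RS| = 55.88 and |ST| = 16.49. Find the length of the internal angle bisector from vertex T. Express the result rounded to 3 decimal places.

18.690

By the law of cosines, cos T = (|ST|² + |TR|² − |RS|²) / (2·|ST|·|TR|) ≈ 0.08668, so ∠T ≈ 85.03°.
The bisector from T has length 2·|ST|·|TR|·cos(∠T/2)/(|ST|+|TR|) ≈ 18.69.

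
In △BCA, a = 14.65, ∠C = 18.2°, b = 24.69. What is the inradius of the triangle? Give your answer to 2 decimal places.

r ≈ 2.21

By the law of cosines, c² = a² + b² − 2·a·b·cos C = 136.99, so c ≈ 11.704.
Area = ½·a·b·sin C ≈ 56.487.
Semiperimeter s = (24.69+11.704+14.65)/2 = 25.522.
Inradius = area/s = 56.487/25.522 ≈ 2.2133.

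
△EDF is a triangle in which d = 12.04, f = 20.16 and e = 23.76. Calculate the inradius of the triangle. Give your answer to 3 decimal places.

4.336

Semiperimeter s = (23.76 + 12.04 + 20.16)/2 = 27.98.
Heron's formula: area = √(27.98·4.22·15.94·7.82) ≈ 121.32.
Inradius = area/s = 121.32/27.98 ≈ 4.3359.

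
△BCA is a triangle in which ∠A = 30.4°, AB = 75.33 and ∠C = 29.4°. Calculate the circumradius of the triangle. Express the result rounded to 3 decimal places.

The third angle is ∠B = 180° − ∠C − ∠A = 120.20°.
Law of sines: CA = AB·sin B/sin C ≈ 132.62.
Law of sines: BC = AB·sin A/sin C ≈ 77.652.
Circumradius = AB/(2 sin C) ≈ 76.726.

R ≈ 76.726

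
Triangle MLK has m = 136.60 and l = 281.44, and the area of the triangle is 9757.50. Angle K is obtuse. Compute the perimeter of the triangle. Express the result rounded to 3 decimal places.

perimeter ≈ 823.151

From area = ½·m·l·sin K, we get sin K = 2·area/(m·l) ≈ 0.50761.
Taking the obtuse solution, ∠K ≈ 149.50°.
Law of cosines then gives k ≈ 405.11.
Perimeter = 136.6 + 281.44 + 405.11 = 823.15.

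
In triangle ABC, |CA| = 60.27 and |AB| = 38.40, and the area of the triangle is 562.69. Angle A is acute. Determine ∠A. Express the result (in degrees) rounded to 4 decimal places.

∠A ≈ 29.0949°

From area = ½·|CA|·|AB|·sin A, we get sin A = 2·area/(|CA|·|AB|) ≈ 0.48626.
Taking the acute solution, ∠A ≈ 29.09°.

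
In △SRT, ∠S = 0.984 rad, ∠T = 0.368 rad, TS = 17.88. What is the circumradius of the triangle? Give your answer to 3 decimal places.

The third angle is ∠R = π − ∠T − ∠S = 1.790 rad.
Law of sines: RT = TS·sin S/sin R ≈ 15.253.
Law of sines: SR = TS·sin T/sin R ≈ 6.5894.
Circumradius = TS/(2 sin R) ≈ 9.1583.

9.158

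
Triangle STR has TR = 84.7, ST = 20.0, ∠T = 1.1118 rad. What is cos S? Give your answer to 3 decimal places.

By the law of cosines, RS² = ST² + TR² − 2·ST·TR·cos T = 6073, so RS ≈ 77.93.
Law of cosines again: cos S = (RS² + ST² − TR²)/(2·RS·ST) ≈ -0.22490, so ∠S ≈ 1.7976 rad.

-0.225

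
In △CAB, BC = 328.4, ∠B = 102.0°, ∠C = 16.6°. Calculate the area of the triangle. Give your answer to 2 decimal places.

The third angle is ∠A = 180° − ∠B − ∠C = 61.40°.
Law of sines: AB = BC·sin C/sin A ≈ 106.86.
Law of sines: CA = BC·sin B/sin A ≈ 365.87.
Area = ½·BC·AB·sin B ≈ 17163.

area ≈ 17162.76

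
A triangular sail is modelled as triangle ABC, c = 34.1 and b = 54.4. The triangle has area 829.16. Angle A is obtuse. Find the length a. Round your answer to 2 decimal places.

From area = ½·b·c·sin A, we get sin A = 2·area/(b·c) ≈ 0.89395.
Taking the obtuse solution, ∠A ≈ 116.63°.
Law of cosines then gives a ≈ 76.058.

76.06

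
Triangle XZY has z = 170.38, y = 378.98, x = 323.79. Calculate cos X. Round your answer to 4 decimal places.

cos X ≈ 0.5251

By the law of cosines, cos X = (z² + y² − x²) / (2·z·y) ≈ 0.52512, so ∠X ≈ 58.32°.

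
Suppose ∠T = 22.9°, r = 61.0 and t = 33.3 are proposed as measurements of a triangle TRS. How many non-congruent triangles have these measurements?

r·sin T = 61.0·sin(22.9°) ≈ 23.74.
Since r sin T < t < r (23.74 < 33.3 < 61.0), two triangles exist.

2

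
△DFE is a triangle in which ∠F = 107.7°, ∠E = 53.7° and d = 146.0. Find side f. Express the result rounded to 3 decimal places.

436.070

The third angle is ∠D = 180° − ∠F − ∠E = 18.60°.
Law of sines: f = d·sin F/sin D ≈ 436.07.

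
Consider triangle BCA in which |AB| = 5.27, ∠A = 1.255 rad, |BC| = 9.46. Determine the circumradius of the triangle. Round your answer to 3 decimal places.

4.976

Law of sines: sin C = |AB|·sin A/|BC| ≈ 0.52953.
Since |BC| ≥ |AB|, only the acute value applies: ∠C ≈ 0.558 rad.
Then ∠B = π − ∠A − ∠C ≈ 1.329 rad.
Law of sines gives |CA| = |BC|·sin B/sin A ≈ 9.6615.
Circumradius = |BC|/(2 sin A) ≈ 4.9761.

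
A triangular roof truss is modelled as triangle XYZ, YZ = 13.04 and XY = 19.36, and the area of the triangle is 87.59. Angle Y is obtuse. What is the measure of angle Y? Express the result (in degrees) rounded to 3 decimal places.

From area = ½·XY·YZ·sin Y, we get sin Y = 2·area/(XY·YZ) ≈ 0.69391.
Taking the obtuse solution, ∠Y ≈ 136.06°.

∠Y ≈ 136.060°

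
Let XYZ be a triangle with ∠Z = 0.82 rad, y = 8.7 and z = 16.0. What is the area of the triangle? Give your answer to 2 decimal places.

Law of sines: sin Y = y·sin Z/z ≈ 0.39756.
Since z ≥ y, only the acute value applies: ∠Y ≈ 0.409 rad.
Then ∠X = π − ∠Z − ∠Y ≈ 1.913 rad.
Law of sines gives x = z·sin X/sin Z ≈ 20.617.
Area = ½·z·y·sin X ≈ 65.571.

area ≈ 65.57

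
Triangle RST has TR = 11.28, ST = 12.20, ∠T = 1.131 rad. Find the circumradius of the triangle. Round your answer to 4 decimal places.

By the law of cosines, RS² = ST² + TR² − 2·ST·TR·cos T = 158.9, so RS ≈ 12.605.
Area = ½·ST·TR·sin T ≈ 62.26.
Circumradius = RS/(2 sin T) ≈ 6.9656.

6.9656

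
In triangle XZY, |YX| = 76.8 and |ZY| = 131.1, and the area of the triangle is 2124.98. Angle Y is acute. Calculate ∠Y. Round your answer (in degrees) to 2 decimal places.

From area = ½·|ZY|·|YX|·sin Y, we get sin Y = 2·area/(|ZY|·|YX|) ≈ 0.42211.
Taking the acute solution, ∠Y ≈ 24.97°.

∠Y ≈ 24.97°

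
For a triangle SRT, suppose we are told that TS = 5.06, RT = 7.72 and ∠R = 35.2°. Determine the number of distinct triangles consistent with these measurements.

RT·sin R = 7.72·sin(35.2°) ≈ 4.45.
Since RT sin R < TS < RT (4.45 < 5.06 < 7.72), two triangles exist.

2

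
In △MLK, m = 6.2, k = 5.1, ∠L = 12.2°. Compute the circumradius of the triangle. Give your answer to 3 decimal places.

3.843

By the law of cosines, l² = k² + m² − 2·k·m·cos L = 2.6382, so l ≈ 1.6243.
Area = ½·k·m·sin L ≈ 3.341.
Circumradius = l/(2 sin L) ≈ 3.843.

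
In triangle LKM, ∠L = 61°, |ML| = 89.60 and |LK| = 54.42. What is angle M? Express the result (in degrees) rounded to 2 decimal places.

By the law of cosines, |KM|² = |ML|² + |LK|² − 2·|ML|·|LK|·cos L = 6261.8, so |KM| ≈ 79.132.
Law of cosines again: cos M = (|KM|² + |ML|² − |LK|²)/(2·|KM|·|ML|) ≈ 0.79888, so ∠M ≈ 36.98°.

36.98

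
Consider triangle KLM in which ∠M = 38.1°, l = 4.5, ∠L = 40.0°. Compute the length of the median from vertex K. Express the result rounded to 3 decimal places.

The third angle is ∠K = 180° − ∠L − ∠M = 101.90°.
Law of sines: k = l·sin K/sin L ≈ 6.8503.
Law of sines: m = l·sin M/sin L ≈ 4.3197.
Median from K: ½√(2·l² + 2·m² − k²) ≈ 2.7791.

m_K ≈ 2.779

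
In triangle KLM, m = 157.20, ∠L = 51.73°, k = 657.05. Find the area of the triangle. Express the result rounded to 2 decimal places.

Area = ½·m·k·sin L ≈ 40546.

40545.85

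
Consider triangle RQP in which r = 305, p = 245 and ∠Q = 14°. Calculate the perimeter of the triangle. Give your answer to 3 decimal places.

perimeter ≈ 639.662

By the law of cosines, q² = p² + r² − 2·p·r·cos Q = 8039.3, so q ≈ 89.662.
Semiperimeter s = (305+89.662+245)/2 = 319.83.
Perimeter = 305 + 89.662 + 245 = 639.66.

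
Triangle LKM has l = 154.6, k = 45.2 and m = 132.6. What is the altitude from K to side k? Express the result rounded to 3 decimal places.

h_K ≈ 123.879

Semiperimeter s = (154.6 + 45.2 + 132.6)/2 = 166.2.
Heron's formula: area = √(166.2·11.6·121·33.6) ≈ 2799.7.
The altitude from K has length 2·area/k ≈ 123.88.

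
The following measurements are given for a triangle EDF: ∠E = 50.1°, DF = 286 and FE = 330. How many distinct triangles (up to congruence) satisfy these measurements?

FE·sin E = 330·sin(50.1°) ≈ 253.2.
Since FE sin E < DF < FE (253.2 < 286 < 330), two triangles exist.

2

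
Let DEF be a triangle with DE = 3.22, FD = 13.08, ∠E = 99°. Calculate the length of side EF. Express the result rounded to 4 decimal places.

12.1837

Law of sines: sin F = DE·sin E/FD ≈ 0.24315.
Since FD ≥ DE, only the acute value applies: ∠F ≈ 14.07°.
Then ∠D = 180° − ∠E − ∠F ≈ 66.93°.
Law of sines gives EF = FD·sin D/sin E ≈ 12.184.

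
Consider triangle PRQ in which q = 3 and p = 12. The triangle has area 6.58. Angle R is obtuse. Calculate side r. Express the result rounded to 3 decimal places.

14.833

From area = ½·q·p·sin R, we get sin R = 2·area/(q·p) ≈ 0.36556.
Taking the obtuse solution, ∠R ≈ 158.56°.
Law of cosines then gives r ≈ 14.833.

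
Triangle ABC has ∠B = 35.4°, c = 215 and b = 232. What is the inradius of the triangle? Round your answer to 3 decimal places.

Law of sines: sin C = c·sin B/b ≈ 0.53683.
Since b ≥ c, only the acute value applies: ∠C ≈ 32.47°.
Then ∠A = 180° − ∠B − ∠C ≈ 112.13°.
Law of sines gives a = b·sin A/sin B ≈ 370.99.
Area = ½·b·c·sin A ≈ 23102.
Semiperimeter s = (370.99+232+215)/2 = 408.99.
Inradius = area/s = 23102/408.99 ≈ 56.486.

r ≈ 56.486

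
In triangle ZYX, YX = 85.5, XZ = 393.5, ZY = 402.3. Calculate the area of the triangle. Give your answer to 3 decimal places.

area ≈ 16821.950

Semiperimeter s = (85.5 + 393.5 + 402.3)/2 = 440.65.
Heron's formula: area = √(440.65·355.15·47.15·38.35) ≈ 16822.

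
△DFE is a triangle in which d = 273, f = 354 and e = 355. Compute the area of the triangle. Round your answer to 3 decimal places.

Semiperimeter s = (273 + 354 + 355)/2 = 491.
Heron's formula: area = √(491·218·137·136) ≈ 44658.

area ≈ 44657.945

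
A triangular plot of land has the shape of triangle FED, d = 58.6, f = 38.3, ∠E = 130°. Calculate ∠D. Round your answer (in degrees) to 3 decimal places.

By the law of cosines, e² = d² + f² − 2·d·f·cos E = 7786.2, so e ≈ 88.239.
Law of cosines again: cos D = (f² + e² − d²)/(2·f·e) ≈ 0.86092, so ∠D ≈ 30.58°.

∠D ≈ 30.579°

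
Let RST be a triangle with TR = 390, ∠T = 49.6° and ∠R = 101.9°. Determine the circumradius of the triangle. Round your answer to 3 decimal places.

408.669

The third angle is ∠S = 180° − ∠T − ∠R = 28.50°.
Law of sines: ST = TR·sin R/sin S ≈ 799.77.
Law of sines: RS = TR·sin T/sin S ≈ 622.43.
Circumradius = TR/(2 sin S) ≈ 408.67.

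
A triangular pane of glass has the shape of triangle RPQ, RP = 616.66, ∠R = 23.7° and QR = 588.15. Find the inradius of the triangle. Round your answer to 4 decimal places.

By the law of cosines, PQ² = QR² + RP² − 2·QR·RP·cos R = 61989, so PQ ≈ 248.98.
Area = ½·QR·RP·sin R ≈ 72891.
Semiperimeter s = (248.98+588.15+616.66)/2 = 726.89.
Inradius = area/s = 72891/726.89 ≈ 100.28.

100.2774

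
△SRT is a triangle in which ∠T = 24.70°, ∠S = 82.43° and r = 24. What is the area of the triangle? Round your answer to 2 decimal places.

124.83

The third angle is ∠R = 180° − ∠T − ∠S = 72.87°.
Law of sines: s = r·sin S/sin R ≈ 24.895.
Law of sines: t = r·sin T/sin R ≈ 10.494.
Area = ½·r·s·sin T ≈ 124.83.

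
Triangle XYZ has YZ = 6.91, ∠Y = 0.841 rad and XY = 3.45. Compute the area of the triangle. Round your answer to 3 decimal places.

8.884

Area = ½·XY·YZ·sin Y ≈ 8.8839.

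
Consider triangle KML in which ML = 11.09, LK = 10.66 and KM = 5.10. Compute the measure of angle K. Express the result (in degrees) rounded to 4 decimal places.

By the law of cosines, cos K = (LK² + KM² − ML²) / (2·LK·KM) ≈ 0.15320, so ∠K ≈ 81.19°.

81.1877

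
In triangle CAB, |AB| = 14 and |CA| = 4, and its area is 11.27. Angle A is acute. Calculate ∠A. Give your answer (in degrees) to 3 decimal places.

From area = ½·|CA|·|AB|·sin A, we get sin A = 2·area/(|CA|·|AB|) ≈ 0.40250.
Taking the acute solution, ∠A ≈ 23.73°.

∠A ≈ 23.735°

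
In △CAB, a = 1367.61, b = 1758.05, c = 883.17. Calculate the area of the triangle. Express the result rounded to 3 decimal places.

593795.386

Semiperimeter s = (883.17 + 1367.6 + 1758)/2 = 2004.4.
Heron's formula: area = √(2004.4·1121.2·636.81·246.37) ≈ 5.938e+05.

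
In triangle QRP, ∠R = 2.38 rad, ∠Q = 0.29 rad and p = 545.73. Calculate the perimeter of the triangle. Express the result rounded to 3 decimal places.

The third angle is ∠P = π − ∠Q − ∠R = 0.472 rad.
Law of sines: q = p·sin Q/sin P ≈ 343.5.
Law of sines: r = p·sin R/sin P ≈ 828.95.
Semiperimeter s = (343.5+828.95+545.73)/2 = 859.09.
Perimeter = 343.5 + 828.95 + 545.73 = 1718.2.

perimeter ≈ 1718.173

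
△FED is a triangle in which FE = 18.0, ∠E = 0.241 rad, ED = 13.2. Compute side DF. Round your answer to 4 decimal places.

6.0641

By the law of cosines, DF² = FE² + ED² − 2·FE·ED·cos E = 36.773, so DF ≈ 6.0641.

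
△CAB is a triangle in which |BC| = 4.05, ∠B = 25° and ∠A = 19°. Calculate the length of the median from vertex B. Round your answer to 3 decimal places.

6.215

The third angle is ∠C = 180° − ∠A − ∠B = 136.00°.
Law of sines: |AB| = |BC|·sin C/sin A ≈ 8.6414.
Law of sines: |CA| = |BC|·sin B/sin A ≈ 5.2573.
Median from B: ½√(2·|AB|² + 2·|BC|² − |CA|²) ≈ 6.2152.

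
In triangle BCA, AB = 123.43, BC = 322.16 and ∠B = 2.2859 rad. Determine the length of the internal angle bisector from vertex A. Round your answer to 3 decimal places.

By the law of cosines, CA² = AB² + BC² − 2·AB·BC·cos B = 1.7117e+05, so CA ≈ 413.73.
Law of cosines again: cos A = (CA² + AB² − BC²)/(2·CA·AB) ≈ 0.80892, so ∠A ≈ 0.6285 rad.
The bisector from A has length 2·CA·AB·cos(∠A/2)/(CA+AB) ≈ 180.82.

180.824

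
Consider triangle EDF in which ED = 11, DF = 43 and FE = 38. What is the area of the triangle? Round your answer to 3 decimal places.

Semiperimeter s = (43 + 38 + 11)/2 = 46.
Heron's formula: area = √(46·3·8·35) ≈ 196.57.

196.571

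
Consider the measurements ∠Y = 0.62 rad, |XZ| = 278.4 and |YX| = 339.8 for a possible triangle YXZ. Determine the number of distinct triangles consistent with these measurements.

2

|YX|·sin Y = 339.8·sin(0.62 rad) ≈ 197.4.
Since |YX| sin Y < |XZ| < |YX| (197.4 < 278.4 < 339.8), two triangles exist.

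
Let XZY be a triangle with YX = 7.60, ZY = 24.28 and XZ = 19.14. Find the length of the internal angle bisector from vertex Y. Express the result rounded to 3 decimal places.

By the law of cosines, cos Y = (ZY² + YX² − XZ²) / (2·ZY·YX) ≈ 0.76124, so ∠Y ≈ 40.43°.
The bisector from Y has length 2·ZY·YX·cos(∠Y/2)/(ZY+YX) ≈ 10.863.

10.863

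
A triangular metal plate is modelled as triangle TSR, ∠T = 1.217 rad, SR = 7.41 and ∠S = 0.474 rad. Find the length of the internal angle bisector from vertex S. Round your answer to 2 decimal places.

7.41

The third angle is ∠R = π − ∠T − ∠S = 1.451 rad.
Law of sines: RT = SR·sin S/sin T ≈ 3.6056.
Law of sines: TS = SR·sin R/sin T ≈ 7.8422.
The bisector from S has length 2·TS·SR·cos(∠S/2)/(TS+SR) ≈ 7.407.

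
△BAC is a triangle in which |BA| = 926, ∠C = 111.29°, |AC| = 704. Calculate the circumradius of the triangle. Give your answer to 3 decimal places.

Law of sines: sin B = |AC|·sin C/|BA| ≈ 0.70837.
Since |BA| ≥ |AC|, only the acute value applies: ∠B ≈ 45.10°.
Then ∠A = 180° − ∠C − ∠B ≈ 23.61°.
Law of sines gives |CB| = |BA|·sin A/sin C ≈ 397.99.
Circumradius = |BA|/(2 sin C) ≈ 496.91.

496.912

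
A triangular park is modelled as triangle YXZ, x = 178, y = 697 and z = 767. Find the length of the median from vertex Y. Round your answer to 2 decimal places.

434.21

Median from Y: ½√(2·x² + 2·z² − y²) ≈ 434.21.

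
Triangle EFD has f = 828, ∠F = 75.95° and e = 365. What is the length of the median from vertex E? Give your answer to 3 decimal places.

m_E ≈ 812.305

Law of sines: sin E = e·sin F/f ≈ 0.42763.
Since f ≥ e, only the acute value applies: ∠E ≈ 25.32°.
Then ∠D = 180° − ∠F − ∠E ≈ 78.73°.
Law of sines gives d = f·sin D/sin F ≈ 837.08.
Median from E: ½√(2·f² + 2·d² − e²) ≈ 812.31.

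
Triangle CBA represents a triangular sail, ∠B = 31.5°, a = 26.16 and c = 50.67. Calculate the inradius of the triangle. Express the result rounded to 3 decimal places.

r ≈ 6.394

By the law of cosines, b² = a² + c² − 2·a·c·cos B = 991.4, so b ≈ 31.486.
Area = ½·a·c·sin B ≈ 346.29.
Semiperimeter s = (50.67+31.486+26.16)/2 = 54.158.
Inradius = area/s = 346.29/54.158 ≈ 6.3941.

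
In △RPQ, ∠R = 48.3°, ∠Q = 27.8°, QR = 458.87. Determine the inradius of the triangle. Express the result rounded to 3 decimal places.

The third angle is ∠P = 180° − ∠Q − ∠R = 103.90°.
Law of sines: PQ = QR·sin R/sin P ≈ 352.95.
Law of sines: RP = QR·sin Q/sin P ≈ 220.47.
Area = ½·QR·PQ·sin Q ≈ 37767.
Semiperimeter s = (352.95+458.87+220.47)/2 = 516.14.
Inradius = area/s = 37767/516.14 ≈ 73.172.

r ≈ 73.172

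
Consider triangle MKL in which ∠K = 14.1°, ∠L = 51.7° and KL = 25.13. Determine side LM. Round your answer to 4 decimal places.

The third angle is ∠M = 180° − ∠K − ∠L = 114.20°.
Law of sines: LM = KL·sin K/sin M ≈ 6.7119.

6.7119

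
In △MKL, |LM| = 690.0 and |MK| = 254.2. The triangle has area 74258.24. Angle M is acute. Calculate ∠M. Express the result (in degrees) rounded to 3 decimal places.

∠M ≈ 57.859°

From area = ½·|LM|·|MK|·sin M, we get sin M = 2·area/(|LM|·|MK|) ≈ 0.84674.
Taking the acute solution, ∠M ≈ 57.86°.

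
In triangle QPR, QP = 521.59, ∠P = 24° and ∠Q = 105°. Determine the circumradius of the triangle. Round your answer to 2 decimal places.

The third angle is ∠R = 180° − ∠Q − ∠P = 51.00°.
Law of sines: PR = QP·sin Q/sin R ≈ 648.29.
Law of sines: RQ = QP·sin P/sin R ≈ 272.99.
Circumradius = QP/(2 sin R) ≈ 335.58.

335.58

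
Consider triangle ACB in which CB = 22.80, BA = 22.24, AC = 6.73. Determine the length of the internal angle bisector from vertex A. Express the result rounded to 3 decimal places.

7.548

By the law of cosines, cos A = (BA² + AC² − CB²) / (2·BA·AC) ≈ 0.06705, so ∠A ≈ 86.16°.
The bisector from A has length 2·BA·AC·cos(∠A/2)/(BA+AC) ≈ 7.5476.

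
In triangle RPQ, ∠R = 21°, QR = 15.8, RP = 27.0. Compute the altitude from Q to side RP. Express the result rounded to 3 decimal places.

5.662

By the law of cosines, PQ² = QR² + RP² − 2·QR·RP·cos R = 182.11, so PQ ≈ 13.495.
Area = ½·QR·RP·sin R ≈ 76.44.
The altitude from Q has length 2·area/RP ≈ 5.6622.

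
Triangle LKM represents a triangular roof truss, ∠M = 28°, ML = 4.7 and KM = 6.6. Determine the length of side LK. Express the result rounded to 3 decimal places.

3.297

By the law of cosines, LK² = KM² + ML² − 2·KM·ML·cos M = 10.872, so LK ≈ 3.2973.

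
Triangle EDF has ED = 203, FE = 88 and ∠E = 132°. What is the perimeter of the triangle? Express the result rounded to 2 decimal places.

560.93

By the law of cosines, DF² = FE² + ED² − 2·FE·ED·cos E = 72860, so DF ≈ 269.93.
Semiperimeter s = (269.93+88+203)/2 = 280.46.
Perimeter = 269.93 + 88 + 203 = 560.93.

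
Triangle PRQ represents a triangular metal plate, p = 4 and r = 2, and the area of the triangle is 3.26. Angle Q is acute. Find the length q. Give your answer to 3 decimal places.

From area = ½·p·r·sin Q, we get sin Q = 2·area/(p·r) ≈ 0.81500.
Taking the acute solution, ∠Q ≈ 54.59°.
Law of cosines then gives q ≈ 3.2755.

3.275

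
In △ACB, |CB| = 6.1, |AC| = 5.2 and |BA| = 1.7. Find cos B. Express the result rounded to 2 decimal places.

0.63

By the law of cosines, cos B = (|CB|² + |BA|² − |AC|²) / (2·|CB|·|BA|) ≈ 0.62970, so ∠B ≈ 50.97°.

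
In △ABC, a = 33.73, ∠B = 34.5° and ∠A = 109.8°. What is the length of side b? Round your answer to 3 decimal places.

The third angle is ∠C = 180° − ∠A − ∠B = 35.70°.
Law of sines: b = a·sin B/sin A ≈ 20.305.

20.305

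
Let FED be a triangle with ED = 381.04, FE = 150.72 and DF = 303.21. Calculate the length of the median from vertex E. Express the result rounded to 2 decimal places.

m_E ≈ 246.92

Median from E: ½√(2·FE² + 2·ED² − DF²) ≈ 246.92.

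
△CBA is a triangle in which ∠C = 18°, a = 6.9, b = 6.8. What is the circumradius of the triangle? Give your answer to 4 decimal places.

R ≈ 3.4714

By the law of cosines, c² = b² + a² − 2·b·a·cos C = 4.6029, so c ≈ 2.1454.
Area = ½·b·a·sin C ≈ 7.2495.
Circumradius = c/(2 sin C) ≈ 3.4714.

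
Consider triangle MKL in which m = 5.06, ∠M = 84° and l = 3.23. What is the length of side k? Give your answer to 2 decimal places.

Law of sines: sin L = l·sin M/m ≈ 0.63484.
Since m ≥ l, only the acute value applies: ∠L ≈ 39.41°.
Then ∠K = 180° − ∠M − ∠L ≈ 56.59°.
Law of sines gives k = m·sin K/sin M ≈ 4.2472.

4.25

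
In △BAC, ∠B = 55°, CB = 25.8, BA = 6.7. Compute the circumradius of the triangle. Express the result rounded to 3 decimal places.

By the law of cosines, AC² = CB² + BA² − 2·CB·BA·cos B = 512.23, so AC ≈ 22.633.
Area = ½·CB·BA·sin B ≈ 70.799.
Circumradius = AC/(2 sin B) ≈ 13.815.

R ≈ 13.815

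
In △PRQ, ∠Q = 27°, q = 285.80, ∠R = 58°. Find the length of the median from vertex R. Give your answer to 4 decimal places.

The third angle is ∠P = 180° − ∠R − ∠Q = 95.00°.
Law of sines: p = q·sin P/sin Q ≈ 627.13.
Law of sines: r = q·sin R/sin Q ≈ 533.87.
Median from R: ½√(2·q² + 2·p² − r²) ≈ 407.72.

407.7184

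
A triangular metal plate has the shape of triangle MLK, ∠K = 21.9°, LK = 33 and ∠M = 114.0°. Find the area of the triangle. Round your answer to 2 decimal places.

154.71

The third angle is ∠L = 180° − ∠K − ∠M = 44.10°.
Law of sines: KM = LK·sin L/sin M ≈ 25.138.
Law of sines: ML = LK·sin K/sin M ≈ 13.473.
Area = ½·LK·KM·sin K ≈ 154.71.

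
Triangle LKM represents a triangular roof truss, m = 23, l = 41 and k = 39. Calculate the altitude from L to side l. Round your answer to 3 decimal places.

Semiperimeter s = (41 + 39 + 23)/2 = 51.5.
Heron's formula: area = √(51.5·10.5·12.5·28.5) ≈ 438.91.
The altitude from L has length 2·area/l ≈ 21.41.

21.410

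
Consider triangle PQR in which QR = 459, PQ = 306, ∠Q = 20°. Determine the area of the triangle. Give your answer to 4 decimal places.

area ≈ 24019.0486

Area = ½·PQ·QR·sin Q ≈ 24019.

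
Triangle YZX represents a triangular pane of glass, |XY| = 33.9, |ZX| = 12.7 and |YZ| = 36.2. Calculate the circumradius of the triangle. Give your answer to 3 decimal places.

By the law of cosines, cos Y = (|XY|² + |YZ|² − |ZX|²) / (2·|XY|·|YZ|) ≈ 0.93644, so ∠Y ≈ 20.54°.
Circumradius = |ZX|/(2 sin Y) ≈ 18.1.

18.100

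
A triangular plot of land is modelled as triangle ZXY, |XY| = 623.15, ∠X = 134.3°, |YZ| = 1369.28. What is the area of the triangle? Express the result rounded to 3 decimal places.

area ≈ 191638.572

Law of sines: sin Z = |XY|·sin X/|YZ| ≈ 0.32571.
Since |YZ| ≥ |XY|, only the acute value applies: ∠Z ≈ 19.01°.
Then ∠Y = 180° − ∠X − ∠Z ≈ 26.69°.
Law of sines gives |ZX| = |YZ|·sin Y/sin X ≈ 859.4.
Area = ½·|YZ|·|XY|·sin Y ≈ 1.9164e+05.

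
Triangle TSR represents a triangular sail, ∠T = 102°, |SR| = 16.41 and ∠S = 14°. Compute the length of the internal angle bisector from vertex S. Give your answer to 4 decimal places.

t_S ≈ 15.5991

The third angle is ∠R = 180° − ∠T − ∠S = 64.00°.
Law of sines: |RT| = |SR|·sin S/sin T ≈ 4.0586.
Law of sines: |TS| = |SR|·sin R/sin T ≈ 15.079.
The bisector from S has length 2·|TS|·|SR|·cos(∠S/2)/(|TS|+|SR|) ≈ 15.599.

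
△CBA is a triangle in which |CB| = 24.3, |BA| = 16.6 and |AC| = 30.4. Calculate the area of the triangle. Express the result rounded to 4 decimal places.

201.1661

Semiperimeter s = (16.6 + 30.4 + 24.3)/2 = 35.65.
Heron's formula: area = √(35.65·19.05·5.25·11.35) ≈ 201.17.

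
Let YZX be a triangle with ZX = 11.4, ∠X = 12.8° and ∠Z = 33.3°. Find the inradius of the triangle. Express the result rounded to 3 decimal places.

The third angle is ∠Y = 180° − ∠Z − ∠X = 133.90°.
Law of sines: XY = ZX·sin Z/sin Y ≈ 8.6862.
Law of sines: YZ = ZX·sin X/sin Y ≈ 3.5052.
Area = ½·ZX·XY·sin X ≈ 10.969.
Semiperimeter s = (11.4+8.6862+3.5052)/2 = 11.796.
Inradius = area/s = 10.969/11.796 ≈ 0.92993.

0.930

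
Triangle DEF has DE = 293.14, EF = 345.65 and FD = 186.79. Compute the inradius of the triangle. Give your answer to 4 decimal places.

r ≈ 66.3188

Semiperimeter s = (345.65 + 186.79 + 293.14)/2 = 412.79.
Heron's formula: area = √(412.79·67.14·226·119.65) ≈ 27376.
Inradius = area/s = 27376/412.79 ≈ 66.319.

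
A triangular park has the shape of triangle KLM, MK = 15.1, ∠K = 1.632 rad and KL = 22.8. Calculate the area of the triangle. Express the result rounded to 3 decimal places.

Area = ½·MK·KL·sin K ≈ 171.82.

area ≈ 171.818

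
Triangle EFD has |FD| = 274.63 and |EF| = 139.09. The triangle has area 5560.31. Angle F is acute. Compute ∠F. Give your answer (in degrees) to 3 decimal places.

∠F ≈ 16.926°

From area = ½·|EF|·|FD|·sin F, we get sin F = 2·area/(|EF|·|FD|) ≈ 0.29113.
Taking the acute solution, ∠F ≈ 16.93°.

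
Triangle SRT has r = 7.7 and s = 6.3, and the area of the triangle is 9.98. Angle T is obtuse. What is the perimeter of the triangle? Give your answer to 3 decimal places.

From area = ½·s·r·sin T, we get sin T = 2·area/(s·r) ≈ 0.41146.
Taking the obtuse solution, ∠T ≈ 2.718 rad.
Law of cosines then gives t ≈ 13.69.
Perimeter = 6.3 + 7.7 + 13.69 = 27.69.

perimeter ≈ 27.690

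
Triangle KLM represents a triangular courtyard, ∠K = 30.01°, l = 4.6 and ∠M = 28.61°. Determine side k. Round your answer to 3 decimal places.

2.695

The third angle is ∠L = 180° − ∠M − ∠K = 121.38°.
Law of sines: k = l·sin K/sin L ≈ 2.6949.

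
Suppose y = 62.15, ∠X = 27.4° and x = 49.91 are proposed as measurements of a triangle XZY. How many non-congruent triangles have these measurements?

y·sin X = 62.15·sin(27.4°) ≈ 28.6.
Since y sin X < x < y (28.6 < 49.91 < 62.15), two triangles exist.

2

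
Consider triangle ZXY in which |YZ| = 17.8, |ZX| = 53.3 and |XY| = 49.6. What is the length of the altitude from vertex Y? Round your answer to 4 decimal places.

h_Y ≈ 16.5535

Semiperimeter s = (49.6 + 17.8 + 53.3)/2 = 60.35.
Heron's formula: area = √(60.35·10.75·42.55·7.05) ≈ 441.15.
The altitude from Y has length 2·area/|ZX| ≈ 16.554.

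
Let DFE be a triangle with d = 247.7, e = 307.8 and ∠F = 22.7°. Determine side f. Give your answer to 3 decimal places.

By the law of cosines, f² = e² + d² − 2·e·d·cos F = 15424, so f ≈ 124.19.

124.192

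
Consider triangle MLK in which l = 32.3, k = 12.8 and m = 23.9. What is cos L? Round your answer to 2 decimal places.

By the law of cosines, cos L = (k² + m² − l²) / (2·k·m) ≈ -0.50379, so ∠L ≈ 120.25°.

-0.50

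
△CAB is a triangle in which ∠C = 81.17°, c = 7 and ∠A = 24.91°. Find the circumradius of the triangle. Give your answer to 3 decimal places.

The third angle is ∠B = 180° − ∠C − ∠A = 73.92°.
Law of sines: a = c·sin A/sin C ≈ 2.9837.
Law of sines: b = c·sin B/sin C ≈ 6.8068.
Circumradius = c/(2 sin C) ≈ 3.542.

3.542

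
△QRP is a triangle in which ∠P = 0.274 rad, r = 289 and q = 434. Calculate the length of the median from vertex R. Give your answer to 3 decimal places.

297.471

By the law of cosines, p² = q² + r² − 2·q·r·cos P = 30383, so p ≈ 174.31.
Median from R: ½√(2·p² + 2·q² − r²) ≈ 297.47.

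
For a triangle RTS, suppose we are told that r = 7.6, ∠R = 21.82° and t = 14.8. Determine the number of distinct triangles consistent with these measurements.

t·sin R = 14.8·sin(21.82°) ≈ 5.501.
Since t sin R < r < t (5.501 < 7.6 < 14.8), two triangles exist.

2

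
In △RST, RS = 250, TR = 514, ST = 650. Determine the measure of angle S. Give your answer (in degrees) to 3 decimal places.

By the law of cosines, cos S = (RS² + ST² − TR²) / (2·RS·ST) ≈ 0.67940, so ∠S ≈ 47.20°.

∠S ≈ 47.203°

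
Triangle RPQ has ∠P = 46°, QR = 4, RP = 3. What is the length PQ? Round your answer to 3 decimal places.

5.452

Law of sines: sin Q = RP·sin P/QR ≈ 0.53950.
Since QR ≥ RP, only the acute value applies: ∠Q ≈ 32.65°.
Then ∠R = 180° − ∠P − ∠Q ≈ 101.35°.
Law of sines gives PQ = QR·sin R/sin P ≈ 5.4519.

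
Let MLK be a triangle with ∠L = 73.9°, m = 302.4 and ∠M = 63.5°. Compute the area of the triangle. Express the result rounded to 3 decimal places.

The third angle is ∠K = 180° − ∠M − ∠L = 42.60°.
Law of sines: l = m·sin L/sin M ≈ 324.65.
Law of sines: k = m·sin K/sin M ≈ 228.72.
Area = ½·m·l·sin K ≈ 33226.

33225.771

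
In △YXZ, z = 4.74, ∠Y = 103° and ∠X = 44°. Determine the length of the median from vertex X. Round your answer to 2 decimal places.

6.17

The third angle is ∠Z = 180° − ∠Y − ∠X = 33.00°.
Law of sines: y = z·sin Y/sin Z ≈ 8.48.
Law of sines: x = z·sin X/sin Z ≈ 6.0456.
Median from X: ½√(2·z² + 2·y² − x²) ≈ 6.1686.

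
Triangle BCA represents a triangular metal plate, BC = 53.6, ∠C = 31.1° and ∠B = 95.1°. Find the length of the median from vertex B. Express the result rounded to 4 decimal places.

The third angle is ∠A = 180° − ∠B − ∠C = 53.80°.
Law of sines: CA = BC·sin B/sin A ≈ 66.159.
Law of sines: AB = BC·sin C/sin A ≈ 34.309.
Median from B: ½√(2·AB² + 2·BC² − CA²) ≈ 30.509.

m_B ≈ 30.5087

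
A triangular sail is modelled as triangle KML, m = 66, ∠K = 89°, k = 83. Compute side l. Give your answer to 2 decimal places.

51.49

Law of sines: sin M = m·sin K/k ≈ 0.79506.
Since k ≥ m, only the acute value applies: ∠M ≈ 52.66°.
Then ∠L = 180° − ∠K − ∠M ≈ 38.34°.
Law of sines gives l = k·sin L/sin K ≈ 51.494.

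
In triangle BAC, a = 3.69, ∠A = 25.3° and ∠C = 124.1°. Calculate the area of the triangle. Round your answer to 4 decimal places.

area ≈ 6.7150

The third angle is ∠B = 180° − ∠A − ∠C = 30.60°.
Law of sines: b = a·sin B/sin A ≈ 4.3953.
Law of sines: c = a·sin C/sin A ≈ 7.1498.
Area = ½·a·b·sin C ≈ 6.715.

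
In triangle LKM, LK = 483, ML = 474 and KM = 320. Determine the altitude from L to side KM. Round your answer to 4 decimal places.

Semiperimeter s = (320 + 474 + 483)/2 = 638.5.
Heron's formula: area = √(638.5·318.5·164.5·155.5) ≈ 72125.
The altitude from L has length 2·area/KM ≈ 450.78.

450.7786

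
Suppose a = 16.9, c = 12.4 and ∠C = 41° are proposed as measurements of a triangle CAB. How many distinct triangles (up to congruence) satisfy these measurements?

2

a·sin C = 16.9·sin(41°) ≈ 11.09.
Since a sin C < c < a (11.09 < 12.4 < 16.9), two triangles exist.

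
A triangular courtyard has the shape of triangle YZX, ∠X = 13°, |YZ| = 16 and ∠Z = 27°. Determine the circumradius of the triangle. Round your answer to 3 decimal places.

The third angle is ∠Y = 180° − ∠Z − ∠X = 140.00°.
Law of sines: |ZX| = |YZ|·sin Y/sin X ≈ 45.719.
Law of sines: |XY| = |YZ|·sin Z/sin X ≈ 32.291.
Circumradius = |YZ|/(2 sin X) ≈ 35.563.

R ≈ 35.563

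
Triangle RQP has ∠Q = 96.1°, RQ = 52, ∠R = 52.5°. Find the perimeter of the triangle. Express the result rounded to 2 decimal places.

perimeter ≈ 230.42

The third angle is ∠P = 180° − ∠R − ∠Q = 31.40°.
Law of sines: QP = RQ·sin R/sin P ≈ 79.182.
Law of sines: PR = RQ·sin Q/sin P ≈ 99.241.
Semiperimeter s = (79.182+99.241+52)/2 = 115.21.
Perimeter = 79.182 + 99.241 + 52 = 230.42.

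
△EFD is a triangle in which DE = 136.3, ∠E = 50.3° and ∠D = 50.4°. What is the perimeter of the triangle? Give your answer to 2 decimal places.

perimeter ≈ 349.90

The third angle is ∠F = 180° − ∠D − ∠E = 79.30°.
Law of sines: FD = DE·sin E/sin F ≈ 106.72.
Law of sines: EF = DE·sin D/sin F ≈ 106.88.
Semiperimeter s = (106.72+136.3+106.88)/2 = 174.95.
Perimeter = 106.72 + 136.3 + 106.88 = 349.9.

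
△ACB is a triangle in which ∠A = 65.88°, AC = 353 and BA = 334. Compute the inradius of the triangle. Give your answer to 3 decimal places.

r ≈ 101.431

By the law of cosines, CB² = BA² + AC² − 2·BA·AC·cos A = 1.398e+05, so CB ≈ 373.9.
Area = ½·BA·AC·sin A ≈ 53804.
Semiperimeter s = (373.9+334+353)/2 = 530.45.
Inradius = area/s = 53804/530.45 ≈ 101.43.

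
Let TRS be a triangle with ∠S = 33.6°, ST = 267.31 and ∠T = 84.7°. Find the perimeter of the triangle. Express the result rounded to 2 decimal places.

The third angle is ∠R = 180° − ∠S − ∠T = 61.70°.
Law of sines: RS = ST·sin T/sin R ≈ 302.3.
Law of sines: TR = ST·sin S/sin R ≈ 168.01.
Semiperimeter s = (302.3+267.31+168.01)/2 = 368.81.
Perimeter = 302.3 + 267.31 + 168.01 = 737.62.

perimeter ≈ 737.62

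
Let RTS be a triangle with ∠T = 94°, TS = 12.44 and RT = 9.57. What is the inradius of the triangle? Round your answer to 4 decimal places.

By the law of cosines, SR² = RT² + TS² − 2·RT·TS·cos T = 262.95, so SR ≈ 16.216.
Area = ½·RT·TS·sin T ≈ 59.38.
Semiperimeter s = (12.44+16.216+9.57)/2 = 19.113.
Inradius = area/s = 59.38/19.113 ≈ 3.1068.

3.1068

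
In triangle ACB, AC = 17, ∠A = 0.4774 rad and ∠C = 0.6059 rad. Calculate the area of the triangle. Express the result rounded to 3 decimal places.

42.797

The third angle is ∠B = π − ∠A − ∠C = 2.0583 rad.
Law of sines: CB = AC·sin A/sin B ≈ 8.8409.
Law of sines: BA = AC·sin C/sin B ≈ 10.958.
Area = ½·AC·CB·sin C ≈ 42.797.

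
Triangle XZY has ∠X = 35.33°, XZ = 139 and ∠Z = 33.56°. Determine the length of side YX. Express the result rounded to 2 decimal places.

82.37

The third angle is ∠Y = 180° − ∠X − ∠Z = 111.11°.
Law of sines: YX = XZ·sin Z/sin Y ≈ 82.368.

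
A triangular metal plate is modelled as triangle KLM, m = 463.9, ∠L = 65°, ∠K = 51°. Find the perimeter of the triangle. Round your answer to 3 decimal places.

The third angle is ∠M = 180° − ∠K − ∠L = 64.00°.
Law of sines: k = m·sin K/sin M ≈ 401.11.
Law of sines: l = m·sin L/sin M ≈ 467.78.
Semiperimeter s = (401.11+467.78+463.9)/2 = 666.4.
Perimeter = 401.11 + 467.78 + 463.9 = 1332.8.

perimeter ≈ 1332.791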